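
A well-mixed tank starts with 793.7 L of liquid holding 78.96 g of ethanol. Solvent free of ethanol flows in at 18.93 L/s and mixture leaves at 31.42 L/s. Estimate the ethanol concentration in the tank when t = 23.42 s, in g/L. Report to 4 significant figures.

0.04956 g/L

Total volume: dV/dt = Q_in − Q_out = -12.4900 L/s, so V(t) = 793.7 − 12.4900 t and V(23.42) = 501.184 L.
Species balance (pure solvent in): dm/dt = −Q_out · m/V(t).
dm/m = −Q_out dt/(V₀ − 12.4900 t); integrating gives ln(m/m₀) = −(Q_out/(Q_in−Q_out)) ln(V/V₀).
m = m₀ (V₀/V)^(Q_out/(Q_in−Q_out)) = 78.96 × (793.7/501.184)^(-2.51561) = 24.8395 g.
C = m/V = 24.8395/501.184 = 0.0495616 g/L.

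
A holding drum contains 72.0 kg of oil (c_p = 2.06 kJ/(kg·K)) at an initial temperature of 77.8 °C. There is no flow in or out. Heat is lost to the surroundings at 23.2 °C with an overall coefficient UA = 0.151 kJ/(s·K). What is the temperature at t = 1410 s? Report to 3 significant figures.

Lumped-capacitance energy balance: M c_p dT/dt = UA(T_amb − T).
dT/dt = (T_ss − T)/τ with T_ss = T_amb = 23.200 °C, τ = M c_p/UA = 72.0·2.06/0.151 = 982.25 s.
Integrating: T(t) = T_ss + (T₀ − T_ss) e^(−t/τ).
T(1410) = 23.200 + (54.600)·0.23800 = 36.195 °C.

36.2 °C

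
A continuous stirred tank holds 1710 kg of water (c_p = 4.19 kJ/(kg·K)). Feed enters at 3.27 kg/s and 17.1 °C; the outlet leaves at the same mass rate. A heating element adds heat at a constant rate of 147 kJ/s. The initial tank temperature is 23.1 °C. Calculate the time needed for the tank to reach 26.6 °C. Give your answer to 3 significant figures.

Energy balance: M c_p dT/dt = ṁ c_p (T_in − T) + 147.
τ = M/ṁ = 522.94 s; T_ss = T_in + Q̇/(ṁ c_p) = 27.829 °C.
T(t) = T_ss + (T₀ − T_ss) e^(−t/τ). Set T = 26.6:
e^(−t/τ) = (26.6 − 27.829)/(23.1 − 27.829) = 0.25987
t = −522.94 · ln(0.25987) = 704.69 s.

705 s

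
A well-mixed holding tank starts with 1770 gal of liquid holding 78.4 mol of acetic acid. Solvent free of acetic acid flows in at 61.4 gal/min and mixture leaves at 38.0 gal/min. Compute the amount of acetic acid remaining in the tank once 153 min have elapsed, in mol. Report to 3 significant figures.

Let m(t) be the amount of acetic acid. Volume: V(t) = V₀ + (Q_in − Q_out) t = 1770 + 23.400 t; V(153) = 5350.2 gal.
Solute balance: dm/dt = 0 − Q_out C = −Q_out m/V(t).
Separate: dm/m = −Q_out dt/V(t) ⇒ ln(m/m₀) = −(Q_out/(Q_in−Q_out)) ln(V/V₀).
m = m₀ (V₀/V)^(Q_out/(Q_in−Q_out)) = 78.4 × (1770/5350.2)^(1.6239) = 13.007 mol.

13.0 mol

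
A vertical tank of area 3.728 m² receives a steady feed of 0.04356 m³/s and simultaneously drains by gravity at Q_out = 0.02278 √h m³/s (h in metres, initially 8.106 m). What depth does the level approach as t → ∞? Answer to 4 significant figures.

Unsteady balance on liquid volume: A dh/dt = Q_in − 0.02278 √h. At steady state dh/dt = 0:
Q_in = 0.02278 √h_ss ⇒ √h_ss = 0.04356/0.02278 = 1.91220.
h_ss = 1.91220² = 3.65652 m. (Since h₀ = 8.106 m > h_ss, the level will fall toward this value.)

3.657 m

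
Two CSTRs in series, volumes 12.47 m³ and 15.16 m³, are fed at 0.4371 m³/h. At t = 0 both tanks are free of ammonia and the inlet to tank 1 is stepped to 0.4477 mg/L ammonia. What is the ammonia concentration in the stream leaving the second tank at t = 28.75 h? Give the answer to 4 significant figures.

0.1039 mg/L

Each tank obeys Vᵢ dCᵢ/dt = Q(Cᵢ₋₁ − Cᵢ), so τᵢ = Vᵢ/Q.
τ₁ = 12.47/0.4371 = 28.5289 h; τ₂ = 15.16/0.4371 = 34.6831 h.
Solving the cascade with C₁(0)=C₂(0)=0 gives C₂(t) = C_in[1 − (τ₁ e^(−t/τ₁) − τ₂ e^(−t/τ₂))/(τ₁ − τ₂)].
At t = 28.75: e^(−t/τ₁) = 0.365040, e^(−t/τ₂) = 0.436515.
C₂ = 0.4477·[1 − (28.5289·0.365040 − 34.6831·0.436515)/(-6.15420)] = 0.4477·0.232150 = 0.103934 mg/L.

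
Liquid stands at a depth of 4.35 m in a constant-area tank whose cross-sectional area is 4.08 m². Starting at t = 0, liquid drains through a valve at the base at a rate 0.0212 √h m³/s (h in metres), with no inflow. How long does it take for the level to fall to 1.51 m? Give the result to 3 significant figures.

330 s

A dh/dt = −Q_out = −0.0212 √h.
Separate and integrate: 2(√h − √h₀) = −(0.0212/A) t.
t = 2A(√h₀ − √h)/0.0212 = 2·4.08·(√4.35 − √1.51)/0.0212
  = 8.1600 × (2.0857 − 1.2288) / 0.0212 = 329.80 s.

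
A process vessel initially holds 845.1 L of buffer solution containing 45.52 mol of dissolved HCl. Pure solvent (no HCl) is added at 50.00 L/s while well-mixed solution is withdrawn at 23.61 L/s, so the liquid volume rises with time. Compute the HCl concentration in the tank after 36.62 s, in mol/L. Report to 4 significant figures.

Total volume: dV/dt = Q_in − Q_out = 26.3900 L/s, so V(t) = 845.1 + 26.3900 t and V(36.62) = 1811.50 L.
Species balance (pure solvent in): dm/dt = −Q_out · m/V(t).
Separate: dm/m = −Q_out dt/V(t) ⇒ ln(m/m₀) = −(Q_out/(Q_in−Q_out)) ln(V/V₀).
m = m₀ (V₀/V)^(Q_out/(Q_in−Q_out)) = 45.52 × (845.1/1811.50)^(0.894657) = 23.0120 mol.
C = m/V = 23.0120/1811.50 = 0.0127033 mol/L.

0.01270 mol/L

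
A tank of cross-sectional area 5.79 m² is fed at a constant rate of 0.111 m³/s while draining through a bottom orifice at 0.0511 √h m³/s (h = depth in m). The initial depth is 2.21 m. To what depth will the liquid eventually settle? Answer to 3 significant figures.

4.72 m

Accumulation of liquid (constant cross-section A): A dh/dt = Q_in − 0.0511 √h. At steady state dh/dt = 0:
Q_in = 0.0511 √h_ss ⇒ √h_ss = 0.111/0.0511 = 2.1722.
h_ss = 2.1722² = 4.7185 m. (Since h₀ = 2.21 m < h_ss, the level will rise toward this value.)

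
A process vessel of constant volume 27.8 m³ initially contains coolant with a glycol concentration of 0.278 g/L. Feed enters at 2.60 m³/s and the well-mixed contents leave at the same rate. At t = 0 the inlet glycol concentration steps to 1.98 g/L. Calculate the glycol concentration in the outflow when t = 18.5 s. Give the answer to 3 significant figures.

1.68 g/L

Accumulation = in − out for the solute gives V dC/dt = Q(C_in − C).
Time constant τ = V/Q = 27.8/2.60 = 10.692 s.
Integrating: C(t) = C_in + (C₀ − C_in) e^(−t/τ).
C(18.5) = 1.98 + (0.278 − 1.98)·e^(−18.5/10.692) = 1.98 + (-1.7020)·0.17725 = 1.6783 g/L.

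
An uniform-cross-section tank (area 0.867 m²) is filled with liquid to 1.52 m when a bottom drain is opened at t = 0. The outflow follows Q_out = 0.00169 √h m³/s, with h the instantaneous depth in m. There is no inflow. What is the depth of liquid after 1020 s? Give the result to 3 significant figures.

0.0570 m

Mass balance (ρ constant): A dh/dt = −0.00169 √h.
∫ h^(−1/2) dh = −(0.00169/A) ∫ dt, giving 2√h = 2√h₀ − (0.00169/A) t.
√h = √1.52 − 0.00169·1020/(2·0.867) = 1.2329 − 0.99412 = 0.23877.
h = 0.23877² = 0.057009 m.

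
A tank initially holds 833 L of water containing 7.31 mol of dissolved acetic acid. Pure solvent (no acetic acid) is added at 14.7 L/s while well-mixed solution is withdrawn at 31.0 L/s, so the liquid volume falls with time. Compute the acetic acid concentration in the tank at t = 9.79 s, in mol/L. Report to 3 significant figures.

Total volume: dV/dt = Q_in − Q_out = -16.300 L/s, so V(t) = 833 − 16.300 t and V(9.79) = 673.42 L.
Solute balance: dm/dt = 0 − Q_out C = −Q_out m/V(t).
Separate: dm/m = −Q_out dt/V(t) ⇒ ln(m/m₀) = −(Q_out/(Q_in−Q_out)) ln(V/V₀).
m = m₀ (V₀/V)^(Q_out/(Q_in−Q_out)) = 7.31 × (833/673.42)^(-1.9018) = 4.8783 mol.
C = m/V = 4.8783/673.42 = 0.0072440 mol/L.

0.00724 mol/L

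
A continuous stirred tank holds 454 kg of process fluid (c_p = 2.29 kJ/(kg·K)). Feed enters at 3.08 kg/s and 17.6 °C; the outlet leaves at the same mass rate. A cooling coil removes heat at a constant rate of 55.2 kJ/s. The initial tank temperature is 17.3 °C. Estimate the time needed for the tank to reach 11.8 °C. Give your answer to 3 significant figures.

193 s

Heat balance on the well-mixed liquid: M c_p dT/dt = ṁ c_p (T_in − T) − 55.2.
τ = M/ṁ = 147.40 s; T_ss = T_in − Q̇/(ṁ c_p) = 9.7738 °C.
T(t) = T_ss + (T₀ − T_ss) e^(−t/τ). Set T = 11.8:
e^(−t/τ) = (11.8 − 9.7738)/(17.3 − 9.7738) = 0.26922
t = −147.40 · ln(0.26922) = 193.42 s.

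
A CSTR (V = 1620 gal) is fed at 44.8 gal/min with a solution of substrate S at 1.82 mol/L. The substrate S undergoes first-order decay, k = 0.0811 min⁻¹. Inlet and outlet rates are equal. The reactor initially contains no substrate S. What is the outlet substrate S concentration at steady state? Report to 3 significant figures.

Accumulation = in − out − consumed: V dC/dt = Q C_in − Q C − k V C.
At steady state: 0 = Q C_in − (Q + kV) C_ss, so C_ss = Q C_in/(Q + kV).
C_ss = 44.8·1.82/(44.8 + 0.0811·1620) = 81.536/176.18 = 0.46279 mol/L.

0.463 mol/L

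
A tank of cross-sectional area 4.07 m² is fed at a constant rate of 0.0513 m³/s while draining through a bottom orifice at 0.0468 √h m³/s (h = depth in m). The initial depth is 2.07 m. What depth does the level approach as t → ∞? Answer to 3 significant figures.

Mass balance (ρ constant): A dh/dt = Q_in − 0.0468 √h. At steady state dh/dt = 0:
Q_in = 0.0468 √h_ss ⇒ √h_ss = 0.0513/0.0468 = 1.0962.
h_ss = 1.0962² = 1.2016 m. (Since h₀ = 2.07 m > h_ss, the level will fall toward this value.)

1.20 m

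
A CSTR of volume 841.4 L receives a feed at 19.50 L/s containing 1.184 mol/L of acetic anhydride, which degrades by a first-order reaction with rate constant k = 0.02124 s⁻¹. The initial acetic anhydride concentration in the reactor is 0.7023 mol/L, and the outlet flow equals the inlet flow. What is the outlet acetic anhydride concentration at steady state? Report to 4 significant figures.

0.6178 mol/L

V dC/dt = Q(C_in − C) − k V C.
Steady state (dC/dt = 0): C_ss = Q C_in/(Q + kV) = C_in/(1 + kV/Q).
C_ss = 19.50·1.184/(19.50 + 0.02124·841.4) = 23.0880/37.3713 = 0.617800 mol/L.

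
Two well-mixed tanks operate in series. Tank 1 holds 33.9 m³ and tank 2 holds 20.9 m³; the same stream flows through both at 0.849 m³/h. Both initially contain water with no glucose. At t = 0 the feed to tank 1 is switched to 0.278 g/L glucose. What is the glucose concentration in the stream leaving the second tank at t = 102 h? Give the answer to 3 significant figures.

Time constants: τᵢ = Vᵢ/Q for each well-mixed tank.
τ₁ = 33.9/0.849 = 39.929 h; τ₂ = 20.9/0.849 = 24.617 h.
Tank 1: C₁ = C_in(1 − e^(−t/τ₁)). Tank 2 (τ₁ ≠ τ₂): C₂ = C_in[1 − (τ₁ e^(−t/τ₁) − τ₂ e^(−t/τ₂))/(τ₁ − τ₂)].
At t = 102: e^(−t/τ₁) = 0.077730, e^(−t/τ₂) = 0.015868.
C₂ = 0.278·[1 − (39.929·0.077730 − 24.617·0.015868)/(15.312)] = 0.278·0.82281 = 0.22874 g/L.

0.229 g/L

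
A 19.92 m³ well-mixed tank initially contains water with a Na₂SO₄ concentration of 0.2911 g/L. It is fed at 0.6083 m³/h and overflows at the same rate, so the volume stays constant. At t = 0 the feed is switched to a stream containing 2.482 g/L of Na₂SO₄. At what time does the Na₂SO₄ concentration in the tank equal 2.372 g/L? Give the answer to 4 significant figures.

Species balance: V dC/dt = Q(C_in − C) ⇒ τ = V/Q = 32.7470 h.
C(t) = C_in + (C₀ − C_in) e^(−t/τ). Set C = 2.372 and solve for t:
e^(−t/τ) = (C − C_in)/(C₀ − C_in) = (2.372 − 2.482)/(0.2911 − 2.482) = 0.0502077
t = −τ ln(…) = 32.7470 × 2.99159 = 97.9655 h.

97.97 h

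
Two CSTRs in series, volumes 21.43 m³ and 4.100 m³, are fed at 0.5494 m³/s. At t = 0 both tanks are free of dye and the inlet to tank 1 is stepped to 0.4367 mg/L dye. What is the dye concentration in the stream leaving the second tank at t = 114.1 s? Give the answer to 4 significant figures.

Each tank obeys Vᵢ dCᵢ/dt = Q(Cᵢ₋₁ − Cᵢ), so τᵢ = Vᵢ/Q.
τ₁ = 21.43/0.5494 = 39.0062 s; τ₂ = 4.100/0.5494 = 7.46269 s.
Tank 1: C₁ = C_in(1 − e^(−t/τ₁)). Tank 2 (τ₁ ≠ τ₂): C₂ = C_in[1 − (τ₁ e^(−t/τ₁) − τ₂ e^(−t/τ₂))/(τ₁ − τ₂)].
At t = 114.1: e^(−t/τ₁) = 0.0536552, e^(−t/τ₂) = 2.29033e-07.
C₂ = 0.4367·[1 − (39.0062·0.0536552 − 7.46269·2.29033e-07)/(31.5435)] = 0.4367·0.933651 = 0.407725 mg/L.

0.4077 mg/L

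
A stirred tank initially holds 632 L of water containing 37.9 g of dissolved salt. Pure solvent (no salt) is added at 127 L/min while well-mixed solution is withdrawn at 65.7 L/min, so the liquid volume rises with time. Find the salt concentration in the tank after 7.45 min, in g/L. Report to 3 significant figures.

Let m(t) be the amount of salt. Volume: V(t) = V₀ + (Q_in − Q_out) t = 632 + 61.300 t; V(7.45) = 1088.7 L.
Solute balance: dm/dt = 0 − Q_out C = −Q_out m/V(t).
Separate: dm/m = −Q_out dt/V(t) ⇒ ln(m/m₀) = −(Q_out/(Q_in−Q_out)) ln(V/V₀).
m = m₀ (V₀/V)^(Q_out/(Q_in−Q_out)) = 37.9 × (632/1088.7)^(1.0718) = 21.159 g.
C = m/V = 21.159/1088.7 = 0.019436 g/L.

0.0194 g/L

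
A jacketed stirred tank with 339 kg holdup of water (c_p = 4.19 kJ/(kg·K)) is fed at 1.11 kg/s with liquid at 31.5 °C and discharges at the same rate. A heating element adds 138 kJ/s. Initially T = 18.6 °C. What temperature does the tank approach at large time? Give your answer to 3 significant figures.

61.2 °C

M c_p dT/dt = ṁ c_p (T_in − T) + Q̇.
At steady state dT/dt = 0 ⇒ T_ss = T_in + Q̇/(ṁ c_p) = 31.5 + 138/(1.11·4.19) = 61.172 °C.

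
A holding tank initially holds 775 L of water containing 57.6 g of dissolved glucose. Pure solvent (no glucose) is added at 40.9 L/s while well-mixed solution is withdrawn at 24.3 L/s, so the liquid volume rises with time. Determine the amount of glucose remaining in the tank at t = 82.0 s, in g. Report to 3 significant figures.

13.1 g

Let m(t) be the amount of glucose. Volume: V(t) = V₀ + (Q_in − Q_out) t = 775 + 16.600 t; V(82.0) = 2136.2 L.
Species balance (pure solvent in): dm/dt = −Q_out · m/V(t).
dm/m = −Q_out dt/(V₀ + 16.600 t); integrating gives ln(m/m₀) = −(Q_out/(Q_in−Q_out)) ln(V/V₀).
m = m₀ (V₀/V)^(Q_out/(Q_in−Q_out)) = 57.6 × (775/2136.2)^(1.4639) = 13.057 g.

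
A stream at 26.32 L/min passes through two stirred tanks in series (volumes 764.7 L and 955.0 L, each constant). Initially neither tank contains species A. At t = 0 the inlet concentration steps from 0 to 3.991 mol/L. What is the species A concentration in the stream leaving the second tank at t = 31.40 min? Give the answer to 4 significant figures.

Time constants: τᵢ = Vᵢ/Q for each well-mixed tank.
τ₁ = 764.7/26.32 = 29.0540 min; τ₂ = 955.0/26.32 = 36.2842 min.
Solving the cascade with C₁(0)=C₂(0)=0 gives C₂(t) = C_in[1 − (τ₁ e^(−t/τ₁) − τ₂ e^(−t/τ₂))/(τ₁ − τ₂)].
At t = 31.40: e^(−t/τ₁) = 0.339342, e^(−t/τ₂) = 0.420887.
C₂ = 3.991·[1 − (29.0540·0.339342 − 36.2842·0.420887)/(-7.23024)] = 3.991·0.251431 = 1.00346 mol/L.

1.003 mol/L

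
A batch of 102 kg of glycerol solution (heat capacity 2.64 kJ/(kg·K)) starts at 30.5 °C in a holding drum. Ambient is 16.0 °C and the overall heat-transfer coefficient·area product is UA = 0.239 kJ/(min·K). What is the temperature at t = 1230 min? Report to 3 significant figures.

20.9 °C

Lumped-capacitance energy balance: M c_p dT/dt = UA(T_amb − T).
dT/dt = (T_ss − T)/τ with T_ss = T_amb = 16.000 °C, τ = M c_p/UA = 102·2.64/0.239 = 1126.7 min.
Solution: T(t) = T_ss + (T₀ − T_ss) e^(−t/τ).
T(1230) = 16.000 + (14.500)·0.33565 = 20.867 °C.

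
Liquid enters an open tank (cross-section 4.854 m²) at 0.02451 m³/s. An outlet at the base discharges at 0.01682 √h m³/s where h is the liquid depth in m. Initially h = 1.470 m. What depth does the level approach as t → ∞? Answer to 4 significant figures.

2.123 m

Level balance: A dh/dt = 0.02451 − 0.01682 √h. Setting dh/dt = 0:
Q_in = 0.01682 √h_ss ⇒ √h_ss = 0.02451/0.01682 = 1.45719.
h_ss = 1.45719² = 2.12341 m. (Since h₀ = 1.470 m < h_ss, the level will rise toward this value.)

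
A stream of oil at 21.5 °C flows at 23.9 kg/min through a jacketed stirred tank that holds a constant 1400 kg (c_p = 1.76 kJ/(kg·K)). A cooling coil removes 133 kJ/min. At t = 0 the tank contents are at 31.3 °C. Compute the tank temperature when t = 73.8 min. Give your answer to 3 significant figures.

First-law balance (no shaft work): M c_p dT/dt = ṁ c_p (T_in − T) − 133.
τ = M/ṁ = 58.577 min; T_ss = T_in − Q̇/(ṁ c_p) = 21.5 − 133/(23.9·1.76) = 18.338 °C.
Integrating: T(t) = T_ss + (T₀ − T_ss) e^(−t/τ).
T(73.8) = 18.338 + (12.962)·e^(−73.8/58.577) = 18.338 + (12.962)·0.28369 = 22.015 °C.

22.0 °C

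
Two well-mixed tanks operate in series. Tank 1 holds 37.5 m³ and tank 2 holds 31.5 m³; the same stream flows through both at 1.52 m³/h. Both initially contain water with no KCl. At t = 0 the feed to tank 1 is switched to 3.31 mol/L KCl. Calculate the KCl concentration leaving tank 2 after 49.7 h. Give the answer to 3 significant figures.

Each tank obeys Vᵢ dCᵢ/dt = Q(Cᵢ₋₁ − Cᵢ), so τᵢ = Vᵢ/Q.
τ₁ = 37.5/1.52 = 24.671 h; τ₂ = 31.5/1.52 = 20.724 h.
Solving the cascade with C₁(0)=C₂(0)=0 gives C₂(t) = C_in[1 − (τ₁ e^(−t/τ₁) − τ₂ e^(−t/τ₂))/(τ₁ − τ₂)].
At t = 49.7: e^(−t/τ₁) = 0.13339, e^(−t/τ₂) = 0.090879.
C₂ = 3.31·[1 − (24.671·0.13339 − 20.724·0.090879)/(3.9474)] = 3.31·0.64345 = 2.1298 mol/L.

2.13 mol/L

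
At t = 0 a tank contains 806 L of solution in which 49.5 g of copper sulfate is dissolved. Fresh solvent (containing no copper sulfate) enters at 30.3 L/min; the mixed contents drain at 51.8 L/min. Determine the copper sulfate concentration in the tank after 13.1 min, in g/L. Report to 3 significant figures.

0.0335 g/L

Let m(t) be the amount of copper sulfate. Volume: V(t) = V₀ + (Q_in − Q_out) t = 806 − 21.500 t; V(13.1) = 524.35 L.
Species balance (pure solvent in): dm/dt = −Q_out · m/V(t).
Separate: dm/m = −Q_out dt/V(t) ⇒ ln(m/m₀) = −(Q_out/(Q_in−Q_out)) ln(V/V₀).
m = m₀ (V₀/V)^(Q_out/(Q_in−Q_out)) = 49.5 × (806/524.35)^(-2.4093) = 17.569 g.
C = m/V = 17.569/524.35 = 0.033507 g/L.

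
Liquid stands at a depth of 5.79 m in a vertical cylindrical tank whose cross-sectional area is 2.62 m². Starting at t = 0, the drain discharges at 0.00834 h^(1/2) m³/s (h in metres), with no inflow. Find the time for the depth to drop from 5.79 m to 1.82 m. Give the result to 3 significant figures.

Accumulation of liquid (constant cross-section A): A dh/dt = −0.00834 √h.
This is separable: 2 d(√h)/dt = −0.00834/A, so √h = √h₀ − (0.00834/(2A)) t.
t = 2A(√h₀ − √h)/0.00834 = 2·2.62·(√5.79 − √1.82)/0.00834
  = 5.2400 × (2.4062 − 1.3491) / 0.00834 = 664.22 s.

664 s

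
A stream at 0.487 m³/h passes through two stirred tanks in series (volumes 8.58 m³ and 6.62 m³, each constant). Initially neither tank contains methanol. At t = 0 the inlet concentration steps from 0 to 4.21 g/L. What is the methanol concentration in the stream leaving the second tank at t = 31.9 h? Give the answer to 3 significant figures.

2.56 g/L

Each tank obeys Vᵢ dCᵢ/dt = Q(Cᵢ₋₁ − Cᵢ), so τᵢ = Vᵢ/Q.
τ₁ = 8.58/0.487 = 17.618 h; τ₂ = 6.62/0.487 = 13.593 h.
Tank 1: C₁ = C_in(1 − e^(−t/τ₁)). Tank 2 (τ₁ ≠ τ₂): C₂ = C_in[1 − (τ₁ e^(−t/τ₁) − τ₂ e^(−t/τ₂))/(τ₁ − τ₂)].
At t = 31.9: e^(−t/τ₁) = 0.16355, e^(−t/τ₂) = 0.095682.
C₂ = 4.21·[1 − (17.618·0.16355 − 13.593·0.095682)/(4.0246)] = 4.21·0.60723 = 2.5564 g/L.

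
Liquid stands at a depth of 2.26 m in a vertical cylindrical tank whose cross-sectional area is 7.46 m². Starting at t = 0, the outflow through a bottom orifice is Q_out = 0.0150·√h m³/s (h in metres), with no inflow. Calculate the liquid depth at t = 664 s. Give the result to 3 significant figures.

0.699 m

Accumulation of liquid (constant cross-section A): A dh/dt = −0.0150 √h.
Separate and integrate: 2(√h − √h₀) = −(0.0150/A) t.
√h = √2.26 − 0.0150·664/(2·7.46) = 1.5033 − 0.66756 = 0.83577.
h = 0.83577² = 0.69851 m.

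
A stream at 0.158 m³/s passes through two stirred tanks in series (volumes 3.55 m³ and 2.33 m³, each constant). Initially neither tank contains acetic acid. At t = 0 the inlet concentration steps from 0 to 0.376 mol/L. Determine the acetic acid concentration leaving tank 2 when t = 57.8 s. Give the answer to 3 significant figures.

0.307 mol/L

Each tank obeys Vᵢ dCᵢ/dt = Q(Cᵢ₋₁ − Cᵢ), so τᵢ = Vᵢ/Q.
τ₁ = 3.55/0.158 = 22.468 s; τ₂ = 2.33/0.158 = 14.747 s.
Solving the cascade with C₁(0)=C₂(0)=0 gives C₂(t) = C_in[1 − (τ₁ e^(−t/τ₁) − τ₂ e^(−t/τ₂))/(τ₁ − τ₂)].
At t = 57.8: e^(−t/τ₁) = 0.076344, e^(−t/τ₂) = 0.019851.
C₂ = 0.376·[1 − (22.468·0.076344 − 14.747·0.019851)/(7.7215)] = 0.376·0.81576 = 0.30673 mol/L.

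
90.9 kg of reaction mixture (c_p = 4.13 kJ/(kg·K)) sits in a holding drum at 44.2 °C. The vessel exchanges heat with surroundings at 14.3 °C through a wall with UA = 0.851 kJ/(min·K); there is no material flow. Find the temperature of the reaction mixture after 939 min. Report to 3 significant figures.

Unsteady energy balance on the tank contents: M c_p dT/dt = −UA(T − T_amb).
dT/dt = (T_ss − T)/τ with T_ss = T_amb = 14.300 °C, τ = M c_p/UA = 90.9·4.13/0.851 = 441.15 min.
Integrating: T(t) = T_ss + (T₀ − T_ss) e^(−t/τ).
T(939) = 14.300 + (29.900)·0.11901 = 17.858 °C.

17.9 °C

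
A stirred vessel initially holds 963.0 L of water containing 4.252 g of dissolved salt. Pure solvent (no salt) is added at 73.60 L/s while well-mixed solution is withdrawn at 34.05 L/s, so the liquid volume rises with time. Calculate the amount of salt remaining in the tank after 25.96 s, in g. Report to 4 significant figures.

2.276 g

Let m(t) be the amount of salt. Volume: V(t) = V₀ + (Q_in − Q_out) t = 963.0 + 39.5500 t; V(25.96) = 1989.72 L.
No salt enters, so dm/dt = −Q_out · (m/V).
dm/m = −Q_out dt/(V₀ + 39.5500 t); integrating gives ln(m/m₀) = −(Q_out/(Q_in−Q_out)) ln(V/V₀).
m = m₀ (V₀/V)^(Q_out/(Q_in−Q_out)) = 4.252 × (963.0/1989.72)^(0.860936) = 2.27644 g.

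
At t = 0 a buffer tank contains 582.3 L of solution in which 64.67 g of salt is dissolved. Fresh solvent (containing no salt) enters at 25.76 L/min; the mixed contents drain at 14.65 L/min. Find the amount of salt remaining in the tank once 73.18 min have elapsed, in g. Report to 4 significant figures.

Total volume: dV/dt = Q_in − Q_out = 11.1100 L/min, so V(t) = 582.3 + 11.1100 t and V(73.18) = 1395.33 L.
Species balance (pure solvent in): dm/dt = −Q_out · m/V(t).
dm/m = −Q_out dt/(V₀ + 11.1100 t); integrating gives ln(m/m₀) = −(Q_out/(Q_in−Q_out)) ln(V/V₀).
m = m₀ (V₀/V)^(Q_out/(Q_in−Q_out)) = 64.67 × (582.3/1395.33)^(1.31863) = 20.4288 g.

20.43 g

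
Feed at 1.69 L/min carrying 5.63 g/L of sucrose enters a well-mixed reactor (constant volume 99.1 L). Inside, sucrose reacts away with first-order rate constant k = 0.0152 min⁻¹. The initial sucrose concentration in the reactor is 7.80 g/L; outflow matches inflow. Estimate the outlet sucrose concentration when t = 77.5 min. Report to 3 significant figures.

V dC/dt = Q(C_in − C) − k V C.
This is linear with rate a = Q/V + k = 0.032253 min⁻¹.
C_ss = Q C_in/(Q + kV) = 2.9768 g/L; C(t) = C_ss + (C₀ − C_ss) e^(−a t).
C(77.5) = 2.9768 + (4.8232)·e^(−0.032253·77.5) = 2.9768 + (4.8232)·0.082114 = 3.3728 g/L.

3.37 g/L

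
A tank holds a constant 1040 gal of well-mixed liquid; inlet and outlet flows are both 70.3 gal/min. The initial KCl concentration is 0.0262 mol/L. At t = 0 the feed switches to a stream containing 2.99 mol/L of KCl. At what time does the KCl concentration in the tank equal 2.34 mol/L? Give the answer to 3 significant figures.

Species balance: V dC/dt = Q(C_in − C) ⇒ τ = V/Q = 14.794 min.
C(t) = C_in + (C₀ − C_in) e^(−t/τ). Set C = 2.34 and solve for t:
e^(−t/τ) = (C − C_in)/(C₀ − C_in) = (2.34 − 2.99)/(0.0262 − 2.99) = 0.21931
t = −τ ln(…) = 14.794 × 1.5173 = 22.446 min.

22.4 min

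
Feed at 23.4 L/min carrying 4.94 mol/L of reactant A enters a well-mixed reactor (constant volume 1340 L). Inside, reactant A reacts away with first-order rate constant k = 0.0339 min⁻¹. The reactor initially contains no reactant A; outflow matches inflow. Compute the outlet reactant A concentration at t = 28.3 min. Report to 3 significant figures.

1.29 mol/L

Accumulation = in − out − consumed: V dC/dt = Q C_in − Q C − k V C.
dC/dt = (Q/V) C_in − (Q/V + k) C; effective rate a = Q/V + k = 0.017463 + 0.0339 = 0.051363 min⁻¹.
C_ss = Q C_in/(Q + kV) = 1.6795 mol/L; C(t) = C_ss + (C₀ − C_ss) e^(−a t).
C(28.3) = 1.6795 + (-1.6795)·e^(−0.051363·28.3) = 1.6795 + (-1.6795)·0.23374 = 1.2870 mol/L.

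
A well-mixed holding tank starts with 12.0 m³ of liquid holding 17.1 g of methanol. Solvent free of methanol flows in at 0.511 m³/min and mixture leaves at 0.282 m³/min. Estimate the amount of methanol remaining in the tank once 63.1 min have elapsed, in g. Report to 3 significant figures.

Total volume: dV/dt = Q_in − Q_out = 0.22900 m³/min, so V(t) = 12.0 + 0.22900 t and V(63.1) = 26.450 m³.
Solute balance: dm/dt = 0 − Q_out C = −Q_out m/V(t).
Separate: dm/m = −Q_out dt/V(t) ⇒ ln(m/m₀) = −(Q_out/(Q_in−Q_out)) ln(V/V₀).
m = m₀ (V₀/V)^(Q_out/(Q_in−Q_out)) = 17.1 × (12.0/26.450)^(1.2314) = 6.4612 g.

6.46 g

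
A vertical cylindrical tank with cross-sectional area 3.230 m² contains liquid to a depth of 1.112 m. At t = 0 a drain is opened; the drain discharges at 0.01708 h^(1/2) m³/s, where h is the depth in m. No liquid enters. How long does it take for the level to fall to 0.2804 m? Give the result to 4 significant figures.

Volume balance on the tank: A dh/dt = −0.01708 √h.
∫ h^(−1/2) dh = −(0.01708/A) ∫ dt, giving 2√h = 2√h₀ − (0.01708/A) t.
t = 2A(√h₀ − √h)/0.01708 = 2·3.230·(√1.112 − √0.2804)/0.01708
  = 6.46000 × (1.05451 − 0.529528) / 0.01708 = 198.560 s.

198.6 s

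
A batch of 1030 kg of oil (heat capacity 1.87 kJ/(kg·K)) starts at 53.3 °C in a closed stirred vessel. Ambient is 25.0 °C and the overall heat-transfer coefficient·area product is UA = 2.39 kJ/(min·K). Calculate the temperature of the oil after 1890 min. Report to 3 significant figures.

27.7 °C

Lumped-capacitance energy balance: M c_p dT/dt = UA(T_amb − T).
dT/dt = (T_ss − T)/τ with T_ss = T_amb = 25.000 °C, τ = M c_p/UA = 1030·1.87/2.39 = 805.90 min.
Integrating: T(t) = T_ss + (T₀ − T_ss) e^(−t/τ).
T(1890) = 25.000 + (28.300)·0.095828 = 27.712 °C.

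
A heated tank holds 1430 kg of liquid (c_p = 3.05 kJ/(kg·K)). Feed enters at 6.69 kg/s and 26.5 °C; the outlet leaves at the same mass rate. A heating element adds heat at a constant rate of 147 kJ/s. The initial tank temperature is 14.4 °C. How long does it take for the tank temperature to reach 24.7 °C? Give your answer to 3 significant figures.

Energy balance: M c_p dT/dt = ṁ c_p (T_in − T) + 147.
τ = M/ṁ = 213.75 s; T_ss = T_in + Q̇/(ṁ c_p) = 33.704 °C.
T(t) = T_ss + (T₀ − T_ss) e^(−t/τ). Set T = 24.7:
e^(−t/τ) = (24.7 − 33.704)/(14.4 − 33.704) = 0.46644
t = −213.75 · ln(0.46644) = 163.01 s.

163 s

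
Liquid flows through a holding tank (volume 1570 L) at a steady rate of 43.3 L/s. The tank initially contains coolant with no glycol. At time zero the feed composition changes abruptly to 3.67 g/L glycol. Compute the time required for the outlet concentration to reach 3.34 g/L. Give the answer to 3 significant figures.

87.3 s

Species balance on the tank: V dC/dt = Q(C_in − C), so τ = V/Q = 36.259 s.
C(t) = C_in + (C₀ − C_in) e^(−t/τ). Set C = 3.34 and solve for t:
e^(−t/τ) = (C − C_in)/(C₀ − C_in) = (3.34 − 3.67)/(0 − 3.67) = 0.089918
t = −τ ln(…) = 36.259 × 2.4089 = 87.342 s.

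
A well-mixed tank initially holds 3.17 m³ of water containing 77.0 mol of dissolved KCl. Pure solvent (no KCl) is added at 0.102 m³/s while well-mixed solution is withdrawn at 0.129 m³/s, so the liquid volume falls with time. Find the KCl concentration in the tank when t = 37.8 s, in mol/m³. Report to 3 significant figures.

Total volume: dV/dt = Q_in − Q_out = -0.027000 m³/s, so V(t) = 3.17 − 0.027000 t and V(37.8) = 2.1494 m³.
No KCl enters, so dm/dt = −Q_out · (m/V).
Separate: dm/m = −Q_out dt/V(t) ⇒ ln(m/m₀) = −(Q_out/(Q_in−Q_out)) ln(V/V₀).
m = m₀ (V₀/V)^(Q_out/(Q_in−Q_out)) = 77.0 × (3.17/2.1494)^(-4.7778) = 12.030 mol.
C = m/V = 12.030/2.1494 = 5.5971 mol/m³.

5.60 mol/m³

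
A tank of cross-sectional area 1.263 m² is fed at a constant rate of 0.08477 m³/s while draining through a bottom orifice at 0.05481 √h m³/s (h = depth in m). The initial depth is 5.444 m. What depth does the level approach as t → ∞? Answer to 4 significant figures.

2.392 m

A dh/dt = Q_in − 0.05481 √h. Steady state requires inflow = outflow:
Q_in = 0.05481 √h_ss ⇒ √h_ss = 0.08477/0.05481 = 1.54662.
h_ss = 1.54662² = 2.39202 m. (Since h₀ = 5.444 m > h_ss, the level will fall toward this value.)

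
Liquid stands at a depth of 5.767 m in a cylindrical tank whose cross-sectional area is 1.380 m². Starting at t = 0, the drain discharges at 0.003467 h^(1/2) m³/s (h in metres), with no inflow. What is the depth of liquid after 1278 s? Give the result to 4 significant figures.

Volume balance on the tank: A dh/dt = −0.003467 √h.
Separate and integrate: 2(√h − √h₀) = −(0.003467/A) t.
√h = √5.767 − 0.003467·1278/(2·1.380) = 2.40146 − 1.60537 = 0.796086.
h = 0.796086² = 0.633753 m.

0.6338 m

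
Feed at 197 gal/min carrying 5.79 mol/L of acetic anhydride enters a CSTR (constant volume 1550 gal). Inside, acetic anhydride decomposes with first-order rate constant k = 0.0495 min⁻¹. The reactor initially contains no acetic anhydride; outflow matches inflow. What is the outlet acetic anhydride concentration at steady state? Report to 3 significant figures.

Accumulation = in − out − consumed: V dC/dt = Q C_in − Q C − k V C.
At steady state: 0 = Q C_in − (Q + kV) C_ss, so C_ss = Q C_in/(Q + kV).
C_ss = 197·5.79/(197 + 0.0495·1550) = 1140.6/273.73 = 4.1671 mol/L.

4.17 mol/L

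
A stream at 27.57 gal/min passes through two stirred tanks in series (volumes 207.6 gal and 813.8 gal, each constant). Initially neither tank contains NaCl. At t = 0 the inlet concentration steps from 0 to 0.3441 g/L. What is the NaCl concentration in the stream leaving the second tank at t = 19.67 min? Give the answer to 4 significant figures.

0.1155 g/L

Each tank obeys Vᵢ dCᵢ/dt = Q(Cᵢ₋₁ − Cᵢ), so τᵢ = Vᵢ/Q.
τ₁ = 207.6/27.57 = 7.52992 min; τ₂ = 813.8/27.57 = 29.5176 min.
Tank 1: C₁ = C_in(1 − e^(−t/τ₁)). Tank 2 (τ₁ ≠ τ₂): C₂ = C_in[1 − (τ₁ e^(−t/τ₁) − τ₂ e^(−t/τ₂))/(τ₁ − τ₂)].
At t = 19.67: e^(−t/τ₁) = 0.0733697, e^(−t/τ₂) = 0.513563.
C₂ = 0.3441·[1 − (7.52992·0.0733697 − 29.5176·0.513563)/(-21.9877)] = 0.3441·0.335688 = 0.115510 g/L.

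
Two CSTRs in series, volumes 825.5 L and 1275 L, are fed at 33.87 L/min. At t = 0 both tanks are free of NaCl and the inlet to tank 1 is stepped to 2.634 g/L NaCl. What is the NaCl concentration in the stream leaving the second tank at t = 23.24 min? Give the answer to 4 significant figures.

Species balance on tank i: dCᵢ/dt = (Cᵢ₋₁ − Cᵢ)/τᵢ with τᵢ = Vᵢ/Q.
τ₁ = 825.5/33.87 = 24.3726 min; τ₂ = 1275/33.87 = 37.6439 min.
Solving the cascade with C₁(0)=C₂(0)=0 gives C₂(t) = C_in[1 − (τ₁ e^(−t/τ₁) − τ₂ e^(−t/τ₂))/(τ₁ − τ₂)].
At t = 23.24: e^(−t/τ₁) = 0.385378, e^(−t/τ₂) = 0.539364.
C₂ = 2.634·[1 − (24.3726·0.385378 − 37.6439·0.539364)/(-13.2713)] = 2.634·0.177842 = 0.468437 g/L.

0.4684 g/L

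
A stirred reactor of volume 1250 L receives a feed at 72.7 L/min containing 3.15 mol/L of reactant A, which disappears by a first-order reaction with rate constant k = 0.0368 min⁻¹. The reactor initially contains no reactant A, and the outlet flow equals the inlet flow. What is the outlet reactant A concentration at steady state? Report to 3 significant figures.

1.93 mol/L

Species balance: V dC/dt = Q C_in − Q C − k V C.
Steady state (dC/dt = 0): C_ss = Q C_in/(Q + kV) = C_in/(1 + kV/Q).
C_ss = 72.7·3.15/(72.7 + 0.0368·1250) = 229.00/118.70 = 1.9293 mol/L.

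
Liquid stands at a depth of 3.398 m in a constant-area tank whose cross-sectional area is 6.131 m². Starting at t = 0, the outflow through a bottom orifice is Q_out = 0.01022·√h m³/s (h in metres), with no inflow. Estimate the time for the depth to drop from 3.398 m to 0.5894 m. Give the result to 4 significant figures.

A dh/dt = −Q_out = −0.01022 √h.
∫ h^(−1/2) dh = −(0.01022/A) ∫ dt, giving 2√h = 2√h₀ − (0.01022/A) t.
t = 2A(√h₀ − √h)/0.01022 = 2·6.131·(√3.398 − √0.5894)/0.01022
  = 12.2620 × (1.84337 − 0.767724) / 0.01022 = 1290.56 s.

1291 s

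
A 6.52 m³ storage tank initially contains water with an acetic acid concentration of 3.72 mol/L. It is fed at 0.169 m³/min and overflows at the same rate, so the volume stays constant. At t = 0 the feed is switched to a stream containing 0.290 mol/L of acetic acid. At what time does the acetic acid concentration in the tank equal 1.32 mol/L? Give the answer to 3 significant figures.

Species balance: V dC/dt = Q(C_in − C) ⇒ τ = V/Q = 38.580 min.
C(t) = C_in + (C₀ − C_in) e^(−t/τ). Set C = 1.32 and solve for t:
e^(−t/τ) = (C − C_in)/(C₀ − C_in) = (1.32 − 0.290)/(3.72 − 0.290) = 0.30029
t = −τ ln(…) = 38.580 × 1.2030 = 46.412 min.

46.4 min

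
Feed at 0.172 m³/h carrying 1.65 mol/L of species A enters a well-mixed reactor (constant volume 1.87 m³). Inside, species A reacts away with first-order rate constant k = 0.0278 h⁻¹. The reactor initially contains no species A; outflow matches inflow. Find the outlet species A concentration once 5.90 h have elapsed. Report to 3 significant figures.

Accumulation = in − out − consumed: V dC/dt = Q C_in − Q C − k V C.
This is linear with rate a = Q/V + k = 0.11978 h⁻¹.
C_ss = Q C_in/(Q + kV) = 1.2670 mol/L; C(t) = C_ss + (C₀ − C_ss) e^(−a t).
C(5.90) = 1.2670 + (-1.2670)·e^(−0.11978·5.90) = 1.2670 + (-1.2670)·0.49327 = 0.64205 mol/L.

0.642 mol/L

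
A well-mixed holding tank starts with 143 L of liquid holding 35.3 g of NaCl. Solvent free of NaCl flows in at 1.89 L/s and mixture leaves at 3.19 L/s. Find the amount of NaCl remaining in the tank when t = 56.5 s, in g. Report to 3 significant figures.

Let m(t) be the amount of NaCl. Volume: V(t) = V₀ + (Q_in − Q_out) t = 143 − 1.3000 t; V(56.5) = 69.550 L.
No NaCl enters, so dm/dt = −Q_out · (m/V).
dm/m = −Q_out dt/(V₀ − 1.3000 t); integrating gives ln(m/m₀) = −(Q_out/(Q_in−Q_out)) ln(V/V₀).
m = m₀ (V₀/V)^(Q_out/(Q_in−Q_out)) = 35.3 × (143/69.550)^(-2.4538) = 6.0204 g.

6.02 g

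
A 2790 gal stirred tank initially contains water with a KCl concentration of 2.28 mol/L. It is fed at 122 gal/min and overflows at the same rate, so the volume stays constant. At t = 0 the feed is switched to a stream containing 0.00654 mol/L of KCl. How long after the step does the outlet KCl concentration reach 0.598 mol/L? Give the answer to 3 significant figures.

Species balance: V dC/dt = Q(C_in − C) ⇒ τ = V/Q = 22.869 min.
C(t) = C_in + (C₀ − C_in) e^(−t/τ). Set C = 0.598 and solve for t:
e^(−t/τ) = (C − C_in)/(C₀ − C_in) = (0.598 − 0.00654)/(2.28 − 0.00654) = 0.26016
t = −τ ln(…) = 22.869 × 1.3465 = 30.792 min.

30.8 min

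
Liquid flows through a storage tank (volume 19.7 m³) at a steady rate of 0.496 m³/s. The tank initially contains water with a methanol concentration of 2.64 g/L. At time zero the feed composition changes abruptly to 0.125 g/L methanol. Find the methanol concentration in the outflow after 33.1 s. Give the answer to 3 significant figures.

1.22 g/L

Mass balance on the solute (V constant): V dC/dt = Q(C_in − C).
Time constant τ = V/Q = 19.7/0.496 = 39.718 s.
Solution: C(t) = C_in + (C₀ − C_in) e^(−t/τ).
C(33.1) = 0.125 + (2.64 − 0.125)·e^(−33.1/39.718) = 0.125 + (2.5150)·0.43458 = 1.2180 g/L.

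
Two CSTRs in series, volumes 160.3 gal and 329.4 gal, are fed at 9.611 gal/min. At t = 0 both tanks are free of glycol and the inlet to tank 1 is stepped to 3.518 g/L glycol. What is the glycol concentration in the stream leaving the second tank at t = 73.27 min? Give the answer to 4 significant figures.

Species balance on tank i: dCᵢ/dt = (Cᵢ₋₁ − Cᵢ)/τᵢ with τᵢ = Vᵢ/Q.
τ₁ = 160.3/9.611 = 16.6788 min; τ₂ = 329.4/9.611 = 34.2732 min.
Solving the cascade with C₁(0)=C₂(0)=0 gives C₂(t) = C_in[1 − (τ₁ e^(−t/τ₁) − τ₂ e^(−t/τ₂))/(τ₁ − τ₂)].
At t = 73.27: e^(−t/τ₁) = 0.0123636, e^(−t/τ₂) = 0.117912.
C₂ = 3.518·[1 − (16.6788·0.0123636 − 34.2732·0.117912)/(-17.5944)] = 3.518·0.782033 = 2.75119 g/L.

2.751 g/L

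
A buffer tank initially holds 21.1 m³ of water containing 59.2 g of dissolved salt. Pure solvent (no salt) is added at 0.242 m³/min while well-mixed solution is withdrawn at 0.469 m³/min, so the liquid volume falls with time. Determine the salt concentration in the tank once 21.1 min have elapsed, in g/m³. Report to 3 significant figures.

Let m(t) be the amount of salt. Volume: V(t) = V₀ + (Q_in − Q_out) t = 21.1 − 0.22700 t; V(21.1) = 16.310 m³.
No salt enters, so dm/dt = −Q_out · (m/V).
Separate: dm/m = −Q_out dt/V(t) ⇒ ln(m/m₀) = −(Q_out/(Q_in−Q_out)) ln(V/V₀).
m = m₀ (V₀/V)^(Q_out/(Q_in−Q_out)) = 59.2 × (21.1/16.310)^(-2.0661) = 34.777 g.
C = m/V = 34.777/16.310 = 2.1322 g/m³.

2.13 g/m³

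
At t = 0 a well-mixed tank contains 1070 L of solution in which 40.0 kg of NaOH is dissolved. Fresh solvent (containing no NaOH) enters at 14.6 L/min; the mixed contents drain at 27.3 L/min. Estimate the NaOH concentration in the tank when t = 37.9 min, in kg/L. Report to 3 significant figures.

0.0188 kg/L

Total volume: dV/dt = Q_in − Q_out = -12.700 L/min, so V(t) = 1070 − 12.700 t and V(37.9) = 588.67 L.
Solute balance: dm/dt = 0 − Q_out C = −Q_out m/V(t).
dm/m = −Q_out dt/(V₀ − 12.700 t); integrating gives ln(m/m₀) = −(Q_out/(Q_in−Q_out)) ln(V/V₀).
m = m₀ (V₀/V)^(Q_out/(Q_in−Q_out)) = 40.0 × (1070/588.67)^(-2.1496) = 11.072 kg.
C = m/V = 11.072/588.67 = 0.018808 kg/L.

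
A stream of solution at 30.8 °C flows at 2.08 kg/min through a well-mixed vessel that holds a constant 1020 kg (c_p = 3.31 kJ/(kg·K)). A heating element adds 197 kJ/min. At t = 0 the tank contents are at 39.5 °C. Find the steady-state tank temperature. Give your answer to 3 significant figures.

M c_p dT/dt = ṁ c_p (T_in − T) + Q̇.
At steady state dT/dt = 0 ⇒ T_ss = T_in + Q̇/(ṁ c_p) = 30.8 + 197/(2.08·3.31) = 59.414 °C.

59.4 °C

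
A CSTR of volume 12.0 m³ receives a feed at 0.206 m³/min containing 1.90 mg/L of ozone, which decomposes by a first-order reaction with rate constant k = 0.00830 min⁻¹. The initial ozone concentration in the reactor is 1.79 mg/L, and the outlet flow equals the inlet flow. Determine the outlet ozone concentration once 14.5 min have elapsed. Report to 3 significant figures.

Accumulation = in − out − consumed: V dC/dt = Q C_in − Q C − k V C.
This is linear with rate a = Q/V + k = 0.025467 min⁻¹.
C_ss = Q C_in/(Q + kV) = 1.2808 mg/L; C(t) = C_ss + (C₀ − C_ss) e^(−a t).
C(14.5) = 1.2808 + (0.50924)·e^(−0.025467·14.5) = 1.2808 + (0.50924)·0.69124 = 1.6328 mg/L.

1.63 mg/L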